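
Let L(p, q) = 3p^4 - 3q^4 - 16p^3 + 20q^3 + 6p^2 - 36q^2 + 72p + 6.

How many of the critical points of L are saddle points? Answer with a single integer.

L separates as a function of p plus a function of q, so ∇L=0 decouples.
∂L/∂p = 12(p - 3)(p - 2)(p + 1) = 0 at p ∈ {-1, 2, 3}; ∂L/∂q = -12q(q - 3)(q - 2) = 0 at q ∈ {0, 2, 3}.
The Hessian is diagonal: diag(L_pp, L_qq). Second derivatives: L_pp(-1)=144, L_pp(2)=-36, L_pp(3)=48; L_qq(0)=-72, L_qq(2)=24, L_qq(3)=-36.
Saddle points occur where the two diagonal entries have opposite signs: (-1, 0), (-1, 3), (2, 2), (3, 0), (3, 3). Count: 5.

5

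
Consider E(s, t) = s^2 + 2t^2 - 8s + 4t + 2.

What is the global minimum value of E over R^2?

-16

E(s,t) separates as P(s) + Q(t) + 2, so its minimum is min P + min Q + 2.
P'(s) = 2s - 8 vanishes at s ∈ {4}; Q'(t) = 4(t + 1) vanishes at t ∈ {-1}.
Local minima of P (where P''>0): P(4)=-16. Local minima of Q: Q(-1)=-2.
So the global minimum of E is P(4) + Q(-1) + 2 = -16 − 2 + 2 = -16, attained at (4, -1).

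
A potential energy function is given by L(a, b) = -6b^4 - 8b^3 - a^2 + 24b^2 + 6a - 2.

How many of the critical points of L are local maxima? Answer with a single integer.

L separates as a function of a plus a function of b, so ∇L=0 decouples.
∂L/∂a = -2(a - 3) = 0 at a ∈ {3}; ∂L/∂b = -24b(b - 1)(b + 2) = 0 at b ∈ {-2, 0, 1}.
The Hessian is diagonal: diag(L_aa, L_bb). Second derivatives: L_aa(3)=-2; L_bb(-2)=-144, L_bb(0)=48, L_bb(1)=-72.
Local maxima occur where both diagonal entries negative: (3, -2), (3, 1). Count: 2.

2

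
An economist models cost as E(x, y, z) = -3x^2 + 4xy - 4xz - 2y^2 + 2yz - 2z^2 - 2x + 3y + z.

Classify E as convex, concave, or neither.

concave

E is quadratic, so its Hessian is the constant matrix H = [[-6, 4, -4], [4, -4, 2], [-4, 2, -4]].
Leading principal minors: -6, 8, -8.
Signs alternate −, +, − ⇒ H ≺ 0 ⇒ concave.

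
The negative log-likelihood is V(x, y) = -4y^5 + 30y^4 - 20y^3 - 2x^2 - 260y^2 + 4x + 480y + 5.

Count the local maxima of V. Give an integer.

V separates as a function of x plus a function of y, so ∇V=0 decouples.
∂V/∂x = -4(x - 1) = 0 at x ∈ {1}; ∂V/∂y = -20(y - 4)(y - 3)(y - 1)(y + 2) = 0 at y ∈ {-2, 1, 3, 4}.
The Hessian is diagonal: diag(V_xx, V_yy). Second derivatives: V_xx(1)=-4; V_yy(-2)=1800, V_yy(1)=-360, V_yy(3)=200, V_yy(4)=-360.
Local maxima occur where both diagonal entries negative: (1, 1), (1, 4). Count: 2.

2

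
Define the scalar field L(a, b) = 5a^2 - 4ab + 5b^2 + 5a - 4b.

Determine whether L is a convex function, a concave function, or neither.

L is quadratic, so its Hessian is the constant matrix H = [[10, -4], [-4, 10]].
det(H) = 84, tr(H) = 20.
det(H) > 0 and tr(H) > 0, so H is positive definite everywhere: convex.

convex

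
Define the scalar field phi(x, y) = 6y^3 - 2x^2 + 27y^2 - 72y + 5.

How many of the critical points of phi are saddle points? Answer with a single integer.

phi separates as a function of x plus a function of y, so ∇phi=0 decouples.
∂phi/∂x = -4x = 0 at x ∈ {0}; ∂phi/∂y = 18(y - 1)(y + 4) = 0 at y ∈ {-4, 1}.
The Hessian is diagonal: diag(phi_xx, phi_yy). Second derivatives: phi_xx(0)=-4; phi_yy(-4)=-90, phi_yy(1)=90.
Saddle points occur where the two diagonal entries have opposite signs: (0, 1). Count: 1.

1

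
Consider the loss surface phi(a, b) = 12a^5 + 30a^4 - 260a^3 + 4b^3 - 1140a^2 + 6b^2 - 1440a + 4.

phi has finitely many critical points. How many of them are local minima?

phi separates as a function of a plus a function of b, so ∇phi=0 decouples.
∂phi/∂a = 60(a - 4)(a + 1)(a + 2)(a + 3) = 0 at a ∈ {-3, -2, -1, 4}; ∂phi/∂b = 12b(b + 1) = 0 at b ∈ {-1, 0}.
The Hessian is diagonal: diag(phi_aa, phi_bb). Second derivatives: phi_aa(-3)=-840, phi_aa(-2)=360, phi_aa(-1)=-600, phi_aa(4)=12600; phi_bb(-1)=-12, phi_bb(0)=12.
Local minima occur where both diagonal entries positive: (-2, 0), (4, 0). Count: 2.

2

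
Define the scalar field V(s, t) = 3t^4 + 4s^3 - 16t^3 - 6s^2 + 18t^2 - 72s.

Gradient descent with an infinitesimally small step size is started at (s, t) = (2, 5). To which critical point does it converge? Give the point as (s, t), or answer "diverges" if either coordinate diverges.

V is separable, so gradient descent decouples: s follows -∂V/∂s, t follows -∂V/∂t.
∂V/∂s = 12(s - 3)(s + 2); at s=2 this is -48, so s increases.
∂V/∂t = 12t(t - 3)(t - 1); at t=5 this is 480, so t decreases.
s converges to its nearest critical value 3 (a local min of the s-part); t converges to 3. The iterate converges to (3, 3).

(3, 3)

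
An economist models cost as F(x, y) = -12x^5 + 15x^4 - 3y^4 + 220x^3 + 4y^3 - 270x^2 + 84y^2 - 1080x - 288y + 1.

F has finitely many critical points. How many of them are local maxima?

4

F separates as a function of x plus a function of y, so ∇F=0 decouples.
∂F/∂x = -60(x - 3)(x - 2)(x + 1)(x + 3) = 0 at x ∈ {-3, -1, 2, 3}; ∂F/∂y = -12(y - 3)(y - 2)(y + 4) = 0 at y ∈ {-4, 2, 3}.
The Hessian is diagonal: diag(F_xx, F_yy). Second derivatives: F_xx(-3)=3600, F_xx(-1)=-1440, F_xx(2)=900, F_xx(3)=-1440; F_yy(-4)=-504, F_yy(2)=72, F_yy(3)=-84.
Local maxima occur where both diagonal entries negative: (-1, -4), (-1, 3), (3, -4), (3, 3). Count: 4.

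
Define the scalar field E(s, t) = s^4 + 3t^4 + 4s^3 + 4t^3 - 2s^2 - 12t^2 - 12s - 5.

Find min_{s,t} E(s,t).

E(s,t) separates as P(s) + Q(t) − 5, so its minimum is min P + min Q − 5.
P'(s) = 4(s - 1)(s + 1)(s + 3) vanishes at s ∈ {-3, -1, 1}; Q'(t) = 12t(t - 1)(t + 2) vanishes at t ∈ {-2, 0, 1}.
Local minima of P (where P''>0): P(-3)=-9, P(1)=-9. Local minima of Q: Q(-2)=-32, Q(1)=-5.
So the global minimum of E is P(-3) + Q(-2) − 5 = -9 − 32 − 5 = -46, attained at (-3, -2).

-46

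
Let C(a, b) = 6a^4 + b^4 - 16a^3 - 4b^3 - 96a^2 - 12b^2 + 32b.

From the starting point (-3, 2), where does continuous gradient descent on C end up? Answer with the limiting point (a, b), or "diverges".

(-2, 4)

C is separable, so gradient descent decouples: a follows -∂C/∂a, b follows -∂C/∂b.
∂C/∂a = 24a(a - 4)(a + 2); at a=-3 this is -504, so a increases.
∂C/∂b = 4(b - 4)(b - 1)(b + 2); at b=2 this is -32, so b increases.
a converges to its nearest critical value -2 (a local min of the a-part); b converges to 4. The iterate converges to (-2, 4).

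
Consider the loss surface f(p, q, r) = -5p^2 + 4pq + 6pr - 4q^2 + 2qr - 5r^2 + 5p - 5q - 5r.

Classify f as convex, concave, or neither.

concave

f is quadratic, so its Hessian is the constant matrix H = [[-10, 4, 6], [4, -8, 2], [6, 2, -10]].
Leading principal minors: -10, 64, -216.
Signs alternate −, +, − ⇒ H ≺ 0 ⇒ concave.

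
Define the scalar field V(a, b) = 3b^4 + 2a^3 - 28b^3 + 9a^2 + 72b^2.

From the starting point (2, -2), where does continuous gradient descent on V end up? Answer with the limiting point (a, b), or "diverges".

(0, 0)

V is separable, so gradient descent decouples: a follows -∂V/∂a, b follows -∂V/∂b.
∂V/∂a = 6a(a + 3); at a=2 this is 60, so a decreases.
∂V/∂b = 12b(b - 4)(b - 3); at b=-2 this is -720, so b increases.
a converges to its nearest critical value 0 (a local min of the a-part); b converges to 0. The iterate converges to (0, 0).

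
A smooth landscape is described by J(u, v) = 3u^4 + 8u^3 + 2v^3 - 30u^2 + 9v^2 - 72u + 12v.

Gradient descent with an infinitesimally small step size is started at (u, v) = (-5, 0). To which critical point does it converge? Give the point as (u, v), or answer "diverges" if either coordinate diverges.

(-3, -1)

J is separable, so gradient descent decouples: u follows -∂J/∂u, v follows -∂J/∂v.
∂J/∂u = 12(u - 2)(u + 1)(u + 3); at u=-5 this is -672, so u increases.
∂J/∂v = 6(v + 1)(v + 2); at v=0 this is 12, so v decreases.
u converges to its nearest critical value -3 (a local min of the u-part); v converges to -1. The iterate converges to (-3, -1).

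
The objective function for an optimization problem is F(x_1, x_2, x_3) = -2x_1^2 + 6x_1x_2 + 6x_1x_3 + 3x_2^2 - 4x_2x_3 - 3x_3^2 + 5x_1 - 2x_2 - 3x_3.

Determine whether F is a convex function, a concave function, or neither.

F is quadratic, so its Hessian is the constant matrix H = [[-4, 6, 6], [6, 6, -4], [6, -4, -6]].
Leading principal minors: -4, -60, -80.
Neither pattern holds ⇒ H is indefinite ⇒ neither convex nor concave.

neither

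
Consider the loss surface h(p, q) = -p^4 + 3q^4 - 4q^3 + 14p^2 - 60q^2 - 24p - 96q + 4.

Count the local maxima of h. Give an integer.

h separates as a function of p plus a function of q, so ∇h=0 decouples.
∂h/∂p = -4(p - 2)(p - 1)(p + 3) = 0 at p ∈ {-3, 1, 2}; ∂h/∂q = 12(q - 4)(q + 1)(q + 2) = 0 at q ∈ {-2, -1, 4}.
The Hessian is diagonal: diag(h_pp, h_qq). Second derivatives: h_pp(-3)=-80, h_pp(1)=16, h_pp(2)=-20; h_qq(-2)=72, h_qq(-1)=-60, h_qq(4)=360.
Local maxima occur where both diagonal entries negative: (-3, -1), (2, -1). Count: 2.

2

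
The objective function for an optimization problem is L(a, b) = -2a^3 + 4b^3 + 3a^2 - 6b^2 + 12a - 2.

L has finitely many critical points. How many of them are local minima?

1

L separates as a function of a plus a function of b, so ∇L=0 decouples.
∂L/∂a = -6(a - 2)(a + 1) = 0 at a ∈ {-1, 2}; ∂L/∂b = 12b(b - 1) = 0 at b ∈ {0, 1}.
The Hessian is diagonal: diag(L_aa, L_bb). Second derivatives: L_aa(-1)=18, L_aa(2)=-18; L_bb(0)=-12, L_bb(1)=12.
Local minima occur where both diagonal entries positive: (-1, 1). Count: 1.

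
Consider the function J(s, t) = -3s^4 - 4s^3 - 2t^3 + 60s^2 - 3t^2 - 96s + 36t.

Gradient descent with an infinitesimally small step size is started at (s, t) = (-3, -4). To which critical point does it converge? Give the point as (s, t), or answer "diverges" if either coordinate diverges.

J is separable, so gradient descent decouples: s follows -∂J/∂s, t follows -∂J/∂t.
∂J/∂s = -12(s - 2)(s - 1)(s + 4); at s=-3 this is -240, so s increases.
∂J/∂t = -6(t - 2)(t + 3); at t=-4 this is -36, so t increases.
s converges to its nearest critical value 1 (a local min of the s-part); t converges to -3. The iterate converges to (1, -3).

(1, -3)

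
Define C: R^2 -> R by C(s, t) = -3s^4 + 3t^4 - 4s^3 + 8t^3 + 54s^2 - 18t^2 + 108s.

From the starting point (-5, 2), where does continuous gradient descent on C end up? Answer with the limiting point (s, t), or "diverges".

C is separable, so gradient descent decouples: s follows -∂C/∂s, t follows -∂C/∂t.
∂C/∂s = -12(s - 3)(s + 1)(s + 3); at s=-5 this is 768, so s decreases.
∂C/∂t = 12t(t - 1)(t + 3); at t=2 this is 120, so t decreases.
The s-coordinate has no critical point in that direction and runs off to infinity.

diverges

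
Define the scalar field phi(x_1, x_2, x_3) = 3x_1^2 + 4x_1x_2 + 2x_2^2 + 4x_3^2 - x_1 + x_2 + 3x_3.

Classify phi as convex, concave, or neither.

convex

phi is quadratic, so its Hessian is the constant matrix H = [[6, 4, 0], [4, 4, 0], [0, 0, 8]].
Leading principal minors: 6, 8, 64.
All positive ⇒ H ≻ 0 ⇒ convex.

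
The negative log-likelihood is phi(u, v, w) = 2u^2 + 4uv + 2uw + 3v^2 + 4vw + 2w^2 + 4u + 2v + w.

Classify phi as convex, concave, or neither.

convex

phi is quadratic, so its Hessian is the constant matrix H = [[4, 4, 2], [4, 6, 4], [2, 4, 4]].
Leading principal minors: 4, 8, 8.
All positive ⇒ H ≻ 0 ⇒ convex.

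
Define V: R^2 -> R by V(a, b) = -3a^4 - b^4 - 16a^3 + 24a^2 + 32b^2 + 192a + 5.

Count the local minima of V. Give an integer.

V separates as a function of a plus a function of b, so ∇V=0 decouples.
∂V/∂a = -12(a - 2)(a + 2)(a + 4) = 0 at a ∈ {-4, -2, 2}; ∂V/∂b = -4b(b - 4)(b + 4) = 0 at b ∈ {-4, 0, 4}.
The Hessian is diagonal: diag(V_aa, V_bb). Second derivatives: V_aa(-4)=-144, V_aa(-2)=96, V_aa(2)=-288; V_bb(-4)=-128, V_bb(0)=64, V_bb(4)=-128.
Local minima occur where both diagonal entries positive: (-2, 0). Count: 1.

1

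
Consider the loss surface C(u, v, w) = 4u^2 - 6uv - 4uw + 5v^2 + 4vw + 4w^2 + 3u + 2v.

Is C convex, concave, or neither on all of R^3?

C is quadratic, so its Hessian is the constant matrix H = [[8, -6, -4], [-6, 10, 4], [-4, 4, 8]].
Leading principal minors: 8, 44, 256.
All positive ⇒ H ≻ 0 ⇒ convex.

convex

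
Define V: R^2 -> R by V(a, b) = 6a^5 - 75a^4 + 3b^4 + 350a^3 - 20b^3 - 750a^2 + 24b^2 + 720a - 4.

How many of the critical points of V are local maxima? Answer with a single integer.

2

V separates as a function of a plus a function of b, so ∇V=0 decouples.
∂V/∂a = 30(a - 4)(a - 3)(a - 2)(a - 1) = 0 at a ∈ {1, 2, 3, 4}; ∂V/∂b = 12b(b - 4)(b - 1) = 0 at b ∈ {0, 1, 4}.
The Hessian is diagonal: diag(V_aa, V_bb). Second derivatives: V_aa(1)=-180, V_aa(2)=60, V_aa(3)=-60, V_aa(4)=180; V_bb(0)=48, V_bb(1)=-36, V_bb(4)=144.
Local maxima occur where both diagonal entries negative: (1, 1), (3, 1). Count: 2.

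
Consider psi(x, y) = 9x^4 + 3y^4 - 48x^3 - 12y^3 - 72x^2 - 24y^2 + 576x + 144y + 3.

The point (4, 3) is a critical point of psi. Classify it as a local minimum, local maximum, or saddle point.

local minimum

The mixed partial ∂²psi/∂x∂y is 0, so the Hessian at any point is diag(psi_xx, psi_yy) = diag(36(3x^2 - 8x - 4), 12(3y^2 - 6y - 4)).
At (4, 3): H = diag(432, 60).
Both eigenvalues are positive, so H is positive definite: a local minimum.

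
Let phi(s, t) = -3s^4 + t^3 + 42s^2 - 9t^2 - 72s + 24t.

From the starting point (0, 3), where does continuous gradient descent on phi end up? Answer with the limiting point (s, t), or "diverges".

(1, 4)

phi is separable, so gradient descent decouples: s follows -∂phi/∂s, t follows -∂phi/∂t.
∂phi/∂s = -12(s - 2)(s - 1)(s + 3); at s=0 this is -72, so s increases.
∂phi/∂t = 3(t - 4)(t - 2); at t=3 this is -3, so t increases.
s converges to its nearest critical value 1 (a local min of the s-part); t converges to 4. The iterate converges to (1, 4).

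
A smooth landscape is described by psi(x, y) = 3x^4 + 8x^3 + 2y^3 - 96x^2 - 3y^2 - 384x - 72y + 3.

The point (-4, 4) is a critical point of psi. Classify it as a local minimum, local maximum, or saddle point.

local minimum

The mixed partial ∂²psi/∂x∂y is 0, so the Hessian at any point is diag(psi_xx, psi_yy) = diag(12(3x^2 + 4x - 16), 6(2y - 1)).
At (-4, 4): H = diag(192, 42).
Both eigenvalues are positive, so H is positive definite: a local minimum.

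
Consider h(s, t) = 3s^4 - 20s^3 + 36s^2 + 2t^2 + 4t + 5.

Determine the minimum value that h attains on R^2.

h(s,t) separates as P(s) + Q(t) + 5, so its minimum is min P + min Q + 5.
P'(s) = 12s(s - 3)(s - 2) vanishes at s ∈ {0, 2, 3}; Q'(t) = 4(t + 1) vanishes at t ∈ {-1}.
Local minima of P (where P''>0): P(0)=0, P(3)=27. Local minima of Q: Q(-1)=-2.
So the global minimum of h is P(0) + Q(-1) + 5 = 0 − 2 + 5 = 3, attained at (0, -1).

3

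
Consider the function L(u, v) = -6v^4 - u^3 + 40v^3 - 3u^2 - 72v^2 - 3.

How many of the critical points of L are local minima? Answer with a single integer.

1

L separates as a function of u plus a function of v, so ∇L=0 decouples.
∂L/∂u = -3u(u + 2) = 0 at u ∈ {-2, 0}; ∂L/∂v = -24v(v - 3)(v - 2) = 0 at v ∈ {0, 2, 3}.
The Hessian is diagonal: diag(L_uu, L_vv). Second derivatives: L_uu(-2)=6, L_uu(0)=-6; L_vv(0)=-144, L_vv(2)=48, L_vv(3)=-72.
Local minima occur where both diagonal entries positive: (-2, 2). Count: 1.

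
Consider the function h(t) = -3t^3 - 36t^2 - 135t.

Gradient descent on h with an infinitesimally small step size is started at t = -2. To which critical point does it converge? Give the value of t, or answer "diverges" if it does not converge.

diverges

h'(t) = -9(t + 3)(t + 5), so h'(-2) = -27.
Gradient descent moves in the -h' direction, i.e. t is increasing.
There is no critical point above t=-2, and h' keeps the same sign, so the iterate runs off to +∞.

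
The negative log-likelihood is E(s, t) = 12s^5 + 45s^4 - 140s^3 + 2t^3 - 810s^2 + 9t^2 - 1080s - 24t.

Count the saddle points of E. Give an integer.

E separates as a function of s plus a function of t, so ∇E=0 decouples.
∂E/∂s = 60(s - 3)(s + 1)(s + 2)(s + 3) = 0 at s ∈ {-3, -2, -1, 3}; ∂E/∂t = 6(t - 1)(t + 4) = 0 at t ∈ {-4, 1}.
The Hessian is diagonal: diag(E_ss, E_tt). Second derivatives: E_ss(-3)=-720, E_ss(-2)=300, E_ss(-1)=-480, E_ss(3)=7200; E_tt(-4)=-30, E_tt(1)=30.
Saddle points occur where the two diagonal entries have opposite signs: (-3, 1), (-2, -4), (-1, 1), (3, -4). Count: 4.

4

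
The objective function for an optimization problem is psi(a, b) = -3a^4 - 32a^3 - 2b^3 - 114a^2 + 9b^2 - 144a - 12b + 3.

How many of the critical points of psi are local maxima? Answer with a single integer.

psi separates as a function of a plus a function of b, so ∇psi=0 decouples.
∂psi/∂a = -12(a + 1)(a + 3)(a + 4) = 0 at a ∈ {-4, -3, -1}; ∂psi/∂b = -6(b - 2)(b - 1) = 0 at b ∈ {1, 2}.
The Hessian is diagonal: diag(psi_aa, psi_bb). Second derivatives: psi_aa(-4)=-36, psi_aa(-3)=24, psi_aa(-1)=-72; psi_bb(1)=6, psi_bb(2)=-6.
Local maxima occur where both diagonal entries negative: (-4, 2), (-1, 2). Count: 2.

2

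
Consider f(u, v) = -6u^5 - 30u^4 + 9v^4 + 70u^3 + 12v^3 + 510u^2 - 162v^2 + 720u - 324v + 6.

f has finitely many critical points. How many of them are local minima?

4

f separates as a function of u plus a function of v, so ∇f=0 decouples.
∂f/∂u = -30(u - 3)(u + 1)(u + 2)(u + 4) = 0 at u ∈ {-4, -2, -1, 3}; ∂f/∂v = 36(v - 3)(v + 1)(v + 3) = 0 at v ∈ {-3, -1, 3}.
The Hessian is diagonal: diag(f_uu, f_vv). Second derivatives: f_uu(-4)=1260, f_uu(-2)=-300, f_uu(-1)=360, f_uu(3)=-4200; f_vv(-3)=432, f_vv(-1)=-288, f_vv(3)=864.
Local minima occur where both diagonal entries positive: (-4, -3), (-4, 3), (-1, -3), (-1, 3). Count: 4.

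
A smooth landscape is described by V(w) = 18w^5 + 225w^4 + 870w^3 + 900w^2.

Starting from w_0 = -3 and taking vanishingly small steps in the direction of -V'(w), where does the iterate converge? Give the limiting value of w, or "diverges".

V'(w) = 90w(w + 1)(w + 4)(w + 5), so V'(-3) = 1080.
Gradient descent moves in the -V' direction, i.e. w is decreasing.
The nearest critical point in that direction is w = -4, where V'' = 1080 > 0 (a local minimum). The iterate converges there.

-4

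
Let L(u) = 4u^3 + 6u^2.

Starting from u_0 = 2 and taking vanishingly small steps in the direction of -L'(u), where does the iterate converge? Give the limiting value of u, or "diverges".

L'(u) = 12u(u + 1), so L'(2) = 72.
Gradient descent moves in the -L' direction, i.e. u is decreasing.
The nearest critical point in that direction is u = 0, where L'' = 12 > 0 (a local minimum). The iterate converges there.

0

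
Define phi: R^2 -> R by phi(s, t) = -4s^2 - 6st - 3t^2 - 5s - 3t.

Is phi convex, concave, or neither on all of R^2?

concave

phi is quadratic, so its Hessian is the constant matrix H = [[-8, -6], [-6, -6]].
det(H) = 12, tr(H) = -14.
det(H) > 0 and tr(H) < 0, so H is negative definite everywhere: concave.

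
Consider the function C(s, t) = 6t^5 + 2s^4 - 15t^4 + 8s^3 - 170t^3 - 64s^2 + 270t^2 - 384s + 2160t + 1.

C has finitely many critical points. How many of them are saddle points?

6

C separates as a function of s plus a function of t, so ∇C=0 decouples.
∂C/∂s = 8(s - 4)(s + 3)(s + 4) = 0 at s ∈ {-4, -3, 4}; ∂C/∂t = 30(t - 4)(t - 3)(t + 2)(t + 3) = 0 at t ∈ {-3, -2, 3, 4}.
The Hessian is diagonal: diag(C_ss, C_tt). Second derivatives: C_ss(-4)=64, C_ss(-3)=-56, C_ss(4)=448; C_tt(-3)=-1260, C_tt(-2)=900, C_tt(3)=-900, C_tt(4)=1260.
Saddle points occur where the two diagonal entries have opposite signs: (-4, -3), (-4, 3), (-3, -2), (-3, 4), (4, -3), (4, 3). Count: 6.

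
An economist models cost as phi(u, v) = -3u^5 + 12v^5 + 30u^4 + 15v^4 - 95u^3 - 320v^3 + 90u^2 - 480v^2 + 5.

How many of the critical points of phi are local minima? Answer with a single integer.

4

phi separates as a function of u plus a function of v, so ∇phi=0 decouples.
∂phi/∂u = -15u(u - 4)(u - 3)(u - 1) = 0 at u ∈ {0, 1, 3, 4}; ∂phi/∂v = 60v(v - 4)(v + 1)(v + 4) = 0 at v ∈ {-4, -1, 0, 4}.
The Hessian is diagonal: diag(phi_uu, phi_vv). Second derivatives: phi_uu(0)=180, phi_uu(1)=-90, phi_uu(3)=90, phi_uu(4)=-180; phi_vv(-4)=-5760, phi_vv(-1)=900, phi_vv(0)=-960, phi_vv(4)=9600.
Local minima occur where both diagonal entries positive: (0, -1), (0, 4), (3, -1), (3, 4). Count: 4.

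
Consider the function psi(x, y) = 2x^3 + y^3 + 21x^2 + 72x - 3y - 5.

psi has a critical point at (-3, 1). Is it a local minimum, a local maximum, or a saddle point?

local minimum

The mixed partial ∂²psi/∂x∂y is 0, so the Hessian at any point is diag(psi_xx, psi_yy) = diag(6(2x + 7), 6y).
At (-3, 1): H = diag(6, 6).
Both eigenvalues are positive, so H is positive definite: a local minimum.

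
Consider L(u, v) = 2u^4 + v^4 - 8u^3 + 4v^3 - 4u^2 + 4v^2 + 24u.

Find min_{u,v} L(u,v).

-18

L(u,v) separates as P(u) + Q(v), so its minimum is min P + min Q.
P'(u) = 8(u - 3)(u - 1)(u + 1) vanishes at u ∈ {-1, 1, 3}; Q'(v) = 4v(v + 1)(v + 2) vanishes at v ∈ {-2, -1, 0}.
Local minima of P (where P''>0): P(-1)=-18, P(3)=-18. Local minima of Q: Q(-2)=0, Q(0)=0.
So the global minimum of L is P(-1) + Q(-2) = -18 + 0 = -18, attained at (-1, -2).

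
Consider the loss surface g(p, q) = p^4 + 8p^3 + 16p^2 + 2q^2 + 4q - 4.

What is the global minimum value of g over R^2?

g(p,q) separates as A(p) + B(q) − 4, so its minimum is min A + min B − 4.
A'(p) = 4p(p + 2)(p + 4) vanishes at p ∈ {-4, -2, 0}; B'(q) = 4q + 4 vanishes at q ∈ {-1}.
Local minima of A (where A''>0): A(-4)=0, A(0)=0. Local minima of B: B(-1)=-2.
So the global minimum of g is A(-4) + B(-1) − 4 = 0 − 2 − 4 = -6, attained at (-4, -1).

-6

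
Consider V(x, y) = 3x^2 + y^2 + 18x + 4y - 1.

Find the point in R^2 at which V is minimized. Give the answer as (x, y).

(-3, -2)

V(x,y) separates as P(x) + Q(y) − 1, so its minimum is min P + min Q − 1.
P'(x) = 6x + 18 vanishes at x ∈ {-3}; Q'(y) = 2y + 4 vanishes at y ∈ {-2}.
Local minima of P (where P''>0): P(-3)=-27. Local minima of Q: Q(-2)=-4.
So the global minimum of V is P(-3) + Q(-2) − 1 = -27 − 4 − 1 = -32, attained at (-3, -2).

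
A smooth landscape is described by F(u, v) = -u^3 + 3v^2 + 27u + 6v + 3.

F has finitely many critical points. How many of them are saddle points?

1

F separates as a function of u plus a function of v, so ∇F=0 decouples.
∂F/∂u = -3(u - 3)(u + 3) = 0 at u ∈ {-3, 3}; ∂F/∂v = 6(v + 1) = 0 at v ∈ {-1}.
The Hessian is diagonal: diag(F_uu, F_vv). Second derivatives: F_uu(-3)=18, F_uu(3)=-18; F_vv(-1)=6.
Saddle points occur where the two diagonal entries have opposite signs: (3, -1). Count: 1.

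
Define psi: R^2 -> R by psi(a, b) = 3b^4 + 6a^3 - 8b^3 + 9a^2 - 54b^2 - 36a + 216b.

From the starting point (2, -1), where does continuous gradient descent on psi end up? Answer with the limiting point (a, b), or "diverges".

(1, -3)

psi is separable, so gradient descent decouples: a follows -∂psi/∂a, b follows -∂psi/∂b.
∂psi/∂a = 18(a - 1)(a + 2); at a=2 this is 72, so a decreases.
∂psi/∂b = 12(b - 3)(b - 2)(b + 3); at b=-1 this is 288, so b decreases.
a converges to its nearest critical value 1 (a local min of the a-part); b converges to -3. The iterate converges to (1, -3).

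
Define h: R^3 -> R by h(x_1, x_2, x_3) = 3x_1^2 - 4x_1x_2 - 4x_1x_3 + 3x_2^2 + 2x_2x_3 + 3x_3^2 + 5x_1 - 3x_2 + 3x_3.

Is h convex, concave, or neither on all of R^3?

convex

h is quadratic, so its Hessian is the constant matrix H = [[6, -4, -4], [-4, 6, 2], [-4, 2, 6]].
Leading principal minors: 6, 20, 64.
All positive ⇒ H ≻ 0 ⇒ convex.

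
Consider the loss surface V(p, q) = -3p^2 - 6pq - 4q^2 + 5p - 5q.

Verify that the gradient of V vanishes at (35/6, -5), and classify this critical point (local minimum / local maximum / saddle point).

∇V = (-6p - 6q + 5, -6p - 8q - 5); substituting (35/6, -5) gives ∇V = (0, 0), so (35/6, -5) is indeed a critical point.
The Hessian of V is constant: H = [[-6, -6], [-6, -8]].
det(H) = (-6)·(-8) − (-6)² = 12.
det(H) > 0 and tr(H) = -14 < 0, so H is negative definite and the point is a local maximum.

local maximum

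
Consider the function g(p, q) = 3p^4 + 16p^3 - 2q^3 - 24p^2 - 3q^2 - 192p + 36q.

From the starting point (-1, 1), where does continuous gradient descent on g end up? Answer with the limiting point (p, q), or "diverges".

(2, -3)

g is separable, so gradient descent decouples: p follows -∂g/∂p, q follows -∂g/∂q.
∂g/∂p = 12(p - 2)(p + 2)(p + 4); at p=-1 this is -108, so p increases.
∂g/∂q = -6(q - 2)(q + 3); at q=1 this is 24, so q decreases.
p converges to its nearest critical value 2 (a local min of the p-part); q converges to -3. The iterate converges to (2, -3).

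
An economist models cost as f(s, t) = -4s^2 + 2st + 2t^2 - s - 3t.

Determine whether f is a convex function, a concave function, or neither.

f is quadratic, so its Hessian is the constant matrix H = [[-8, 2], [2, 4]].
det(H) = -36, tr(H) = -4.
det(H) < 0, so H is indefinite: neither convex nor concave.

neither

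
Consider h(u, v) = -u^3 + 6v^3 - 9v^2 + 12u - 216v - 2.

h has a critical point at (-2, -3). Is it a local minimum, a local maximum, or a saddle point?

The mixed partial ∂²h/∂u∂v is 0, so the Hessian at any point is diag(h_uu, h_vv) = diag(-6u, 18(2v - 1)).
At (-2, -3): H = diag(12, -126).
The eigenvalues have opposite signs, so H is indefinite: a saddle point.

saddle point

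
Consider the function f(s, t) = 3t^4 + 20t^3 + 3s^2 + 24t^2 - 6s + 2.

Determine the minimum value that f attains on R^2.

-129

f(s,t) separates as P(s) + Q(t) + 2, so its minimum is min P + min Q + 2.
P'(s) = 6s - 6 vanishes at s ∈ {1}; Q'(t) = 12t(t + 1)(t + 4) vanishes at t ∈ {-4, -1, 0}.
Local minima of P (where P''>0): P(1)=-3. Local minima of Q: Q(-4)=-128, Q(0)=0.
So the global minimum of f is P(1) + Q(-4) + 2 = -3 − 128 + 2 = -129, attained at (1, -4).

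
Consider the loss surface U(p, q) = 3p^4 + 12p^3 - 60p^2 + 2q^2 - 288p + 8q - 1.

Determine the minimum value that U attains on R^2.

-846

U(p,q) separates as A(p) + B(q) − 1, so its minimum is min A + min B − 1.
A'(p) = 12(p - 3)(p + 2)(p + 4) vanishes at p ∈ {-4, -2, 3}; B'(q) = 4q + 8 vanishes at q ∈ {-2}.
Local minima of A (where A''>0): A(-4)=192, A(3)=-837. Local minima of B: B(-2)=-8.
So the global minimum of U is A(3) + B(-2) − 1 = -837 − 8 − 1 = -846, attained at (3, -2).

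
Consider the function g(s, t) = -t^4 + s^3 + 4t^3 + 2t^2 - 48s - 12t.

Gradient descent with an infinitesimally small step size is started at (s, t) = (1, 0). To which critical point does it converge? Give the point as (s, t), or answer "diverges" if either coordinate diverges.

g is separable, so gradient descent decouples: s follows -∂g/∂s, t follows -∂g/∂t.
∂g/∂s = 3(s - 4)(s + 4); at s=1 this is -45, so s increases.
∂g/∂t = -4(t - 3)(t - 1)(t + 1); at t=0 this is -12, so t increases.
s converges to its nearest critical value 4 (a local min of the s-part); t converges to 1. The iterate converges to (4, 1).

(4, 1)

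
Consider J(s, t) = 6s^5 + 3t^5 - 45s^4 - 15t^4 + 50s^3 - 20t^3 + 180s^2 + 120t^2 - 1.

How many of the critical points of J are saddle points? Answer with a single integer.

J separates as a function of s plus a function of t, so ∇J=0 decouples.
∂J/∂s = 30s(s - 4)(s - 3)(s + 1) = 0 at s ∈ {-1, 0, 3, 4}; ∂J/∂t = 15t(t - 4)(t - 2)(t + 2) = 0 at t ∈ {-2, 0, 2, 4}.
The Hessian is diagonal: diag(J_ss, J_tt). Second derivatives: J_ss(-1)=-600, J_ss(0)=360, J_ss(3)=-360, J_ss(4)=600; J_tt(-2)=-720, J_tt(0)=240, J_tt(2)=-240, J_tt(4)=720.
Saddle points occur where the two diagonal entries have opposite signs: (-1, 0), (-1, 4), (0, -2), (0, 2), (3, 0), (3, 4), (4, -2), (4, 2). Count: 8.

8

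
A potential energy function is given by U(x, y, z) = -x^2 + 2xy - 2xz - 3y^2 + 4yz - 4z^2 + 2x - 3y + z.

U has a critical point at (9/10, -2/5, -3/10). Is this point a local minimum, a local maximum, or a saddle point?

The Hessian is constant: H = [[-2, 2, -2], [2, -6, 4], [-2, 4, -8]].
Leading principal minors: Δ₁ = -2, Δ₂ = 8, Δ₃ = -40.
The minors alternate sign starting negative (−, +, −), so H is negative definite: a local maximum.

local maximum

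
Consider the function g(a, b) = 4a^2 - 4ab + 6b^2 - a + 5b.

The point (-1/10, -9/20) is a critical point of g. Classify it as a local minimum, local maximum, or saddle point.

local minimum

The Hessian of g is constant: H = [[8, -4], [-4, 12]].
det(H) = 8·12 − (-4)² = 80.
det(H) > 0 and tr(H) = 20 > 0, so H is positive definite and the point is a local minimum.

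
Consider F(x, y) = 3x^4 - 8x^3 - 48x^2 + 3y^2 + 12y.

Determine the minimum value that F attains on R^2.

F(x,y) separates as P(x) + Q(y), so its minimum is min P + min Q.
P'(x) = 12x(x - 4)(x + 2) vanishes at x ∈ {-2, 0, 4}; Q'(y) = 6y + 12 vanishes at y ∈ {-2}.
Local minima of P (where P''>0): P(-2)=-80, P(4)=-512. Local minima of Q: Q(-2)=-12.
So the global minimum of F is P(4) + Q(-2) = -512 − 12 = -524, attained at (4, -2).

-524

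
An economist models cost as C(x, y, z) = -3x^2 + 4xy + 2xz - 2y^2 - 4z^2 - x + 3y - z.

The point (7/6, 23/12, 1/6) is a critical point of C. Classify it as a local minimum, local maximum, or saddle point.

The Hessian is constant: H = [[-6, 4, 2], [4, -4, 0], [2, 0, -8]].
Leading principal minors: Δ₁ = -6, Δ₂ = 8, Δ₃ = -48.
The minors alternate sign starting negative (−, +, −), so H is negative definite: a local maximum.

local maximum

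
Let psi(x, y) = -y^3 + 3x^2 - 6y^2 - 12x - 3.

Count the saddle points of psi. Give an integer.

1

psi separates as a function of x plus a function of y, so ∇psi=0 decouples.
∂psi/∂x = 6(x - 2) = 0 at x ∈ {2}; ∂psi/∂y = -3y(y + 4) = 0 at y ∈ {-4, 0}.
The Hessian is diagonal: diag(psi_xx, psi_yy). Second derivatives: psi_xx(2)=6; psi_yy(-4)=12, psi_yy(0)=-12.
Saddle points occur where the two diagonal entries have opposite signs: (2, 0). Count: 1.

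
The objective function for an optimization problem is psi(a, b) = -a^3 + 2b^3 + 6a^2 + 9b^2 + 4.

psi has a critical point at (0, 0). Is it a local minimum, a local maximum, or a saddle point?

The mixed partial ∂²psi/∂a∂b is 0, so the Hessian at any point is diag(psi_aa, psi_bb) = diag(6(-a + 2), 6(2b + 3)).
At (0, 0): H = diag(12, 18).
Both eigenvalues are positive, so H is positive definite: a local minimum.

local minimum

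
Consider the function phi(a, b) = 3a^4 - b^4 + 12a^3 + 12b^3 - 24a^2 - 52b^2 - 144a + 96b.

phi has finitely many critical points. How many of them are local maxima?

2

phi separates as a function of a plus a function of b, so ∇phi=0 decouples.
∂phi/∂a = 12(a - 2)(a + 2)(a + 3) = 0 at a ∈ {-3, -2, 2}; ∂phi/∂b = -4(b - 4)(b - 3)(b - 2) = 0 at b ∈ {2, 3, 4}.
The Hessian is diagonal: diag(phi_aa, phi_bb). Second derivatives: phi_aa(-3)=60, phi_aa(-2)=-48, phi_aa(2)=240; phi_bb(2)=-8, phi_bb(3)=4, phi_bb(4)=-8.
Local maxima occur where both diagonal entries negative: (-2, 2), (-2, 4). Count: 2.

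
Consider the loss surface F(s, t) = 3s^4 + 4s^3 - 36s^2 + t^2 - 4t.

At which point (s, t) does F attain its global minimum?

F(s,t) separates as P(s) + Q(t), so its minimum is min P + min Q.
P'(s) = 12s(s - 2)(s + 3) vanishes at s ∈ {-3, 0, 2}; Q'(t) = 2(t - 2) vanishes at t ∈ {2}.
Local minima of P (where P''>0): P(-3)=-189, P(2)=-64. Local minima of Q: Q(2)=-4.
So the global minimum of F is P(-3) + Q(2) = -189 − 4 = -193, attained at (-3, 2).

(-3, 2)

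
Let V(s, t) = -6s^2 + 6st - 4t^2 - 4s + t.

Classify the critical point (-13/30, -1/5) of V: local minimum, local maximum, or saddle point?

local maximum

The Hessian of V is constant: H = [[-12, 6], [6, -8]].
det(H) = (-12)·(-8) − 6² = 60.
det(H) > 0 and tr(H) = -20 < 0, so H is negative definite and the point is a local maximum.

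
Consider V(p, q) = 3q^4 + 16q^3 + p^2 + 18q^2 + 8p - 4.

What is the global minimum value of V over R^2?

-47

V(p,q) separates as A(p) + B(q) − 4, so its minimum is min A + min B − 4.
A'(p) = 2p + 8 vanishes at p ∈ {-4}; B'(q) = 12q(q + 1)(q + 3) vanishes at q ∈ {-3, -1, 0}.
Local minima of A (where A''>0): A(-4)=-16. Local minima of B: B(-3)=-27, B(0)=0.
So the global minimum of V is A(-4) + B(-3) − 4 = -16 − 27 − 4 = -47, attained at (-4, -3).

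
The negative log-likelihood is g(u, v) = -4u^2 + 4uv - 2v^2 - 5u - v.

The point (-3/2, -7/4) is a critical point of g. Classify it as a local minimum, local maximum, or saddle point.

local maximum

The Hessian of g is constant: H = [[-8, 4], [4, -4]].
det(H) = (-8)·(-4) − 4² = 16.
det(H) > 0 and tr(H) = -12 < 0, so H is negative definite and the point is a local maximum.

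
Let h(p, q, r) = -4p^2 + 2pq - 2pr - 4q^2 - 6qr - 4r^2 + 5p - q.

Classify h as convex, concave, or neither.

h is quadratic, so its Hessian is the constant matrix H = [[-8, 2, -2], [2, -8, -6], [-2, -6, -8]].
Leading principal minors: -8, 60, -112.
Signs alternate −, +, − ⇒ H ≺ 0 ⇒ concave.

concave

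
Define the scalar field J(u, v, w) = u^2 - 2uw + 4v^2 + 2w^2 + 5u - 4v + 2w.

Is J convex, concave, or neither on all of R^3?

convex

J is quadratic, so its Hessian is the constant matrix H = [[2, 0, -2], [0, 8, 0], [-2, 0, 4]].
Leading principal minors: 2, 16, 32.
All positive ⇒ H ≻ 0 ⇒ convex.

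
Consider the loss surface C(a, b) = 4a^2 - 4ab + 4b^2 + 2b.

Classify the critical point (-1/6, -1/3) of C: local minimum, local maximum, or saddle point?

The Hessian of C is constant: H = [[8, -4], [-4, 8]].
det(H) = 8·8 − (-4)² = 48.
det(H) > 0 and tr(H) = 16 > 0, so H is positive definite and the point is a local minimum.

local minimum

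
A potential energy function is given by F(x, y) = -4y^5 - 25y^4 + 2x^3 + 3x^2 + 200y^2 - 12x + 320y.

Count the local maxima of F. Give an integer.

2

F separates as a function of x plus a function of y, so ∇F=0 decouples.
∂F/∂x = 6(x - 1)(x + 2) = 0 at x ∈ {-2, 1}; ∂F/∂y = -20(y - 2)(y + 1)(y + 2)(y + 4) = 0 at y ∈ {-4, -2, -1, 2}.
The Hessian is diagonal: diag(F_xx, F_yy). Second derivatives: F_xx(-2)=-18, F_xx(1)=18; F_yy(-4)=720, F_yy(-2)=-160, F_yy(-1)=180, F_yy(2)=-1440.
Local maxima occur where both diagonal entries negative: (-2, -2), (-2, 2). Count: 2.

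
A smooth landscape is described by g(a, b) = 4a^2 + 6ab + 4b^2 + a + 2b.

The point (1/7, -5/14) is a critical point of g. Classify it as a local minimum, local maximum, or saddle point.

The Hessian of g is constant: H = [[8, 6], [6, 8]].
det(H) = 8·8 − 6² = 28.
det(H) > 0 and tr(H) = 16 > 0, so H is positive definite and the point is a local minimum.

local minimum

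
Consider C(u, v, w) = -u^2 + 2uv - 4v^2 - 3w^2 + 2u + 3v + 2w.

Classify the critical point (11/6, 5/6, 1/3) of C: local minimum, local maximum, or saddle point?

The Hessian is constant: H = [[-2, 2, 0], [2, -8, 0], [0, 0, -6]].
Leading principal minors: Δ₁ = -2, Δ₂ = 12, Δ₃ = -72.
The minors alternate sign starting negative (−, +, −), so H is negative definite: a local maximum.

local maximum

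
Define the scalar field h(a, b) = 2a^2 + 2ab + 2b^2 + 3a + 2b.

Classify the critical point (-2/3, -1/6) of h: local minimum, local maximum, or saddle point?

local minimum

The Hessian of h is constant: H = [[4, 2], [2, 4]].
det(H) = 4·4 − 2² = 12.
det(H) > 0 and tr(H) = 8 > 0, so H is positive definite and the point is a local minimum.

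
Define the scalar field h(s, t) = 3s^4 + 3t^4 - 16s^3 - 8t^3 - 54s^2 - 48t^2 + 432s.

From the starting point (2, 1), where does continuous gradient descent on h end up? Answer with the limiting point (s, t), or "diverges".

(-3, 4)

h is separable, so gradient descent decouples: s follows -∂h/∂s, t follows -∂h/∂t.
∂h/∂s = 12(s - 4)(s - 3)(s + 3); at s=2 this is 120, so s decreases.
∂h/∂t = 12t(t - 4)(t + 2); at t=1 this is -108, so t increases.
s converges to its nearest critical value -3 (a local min of the s-part); t converges to 4. The iterate converges to (-3, 4).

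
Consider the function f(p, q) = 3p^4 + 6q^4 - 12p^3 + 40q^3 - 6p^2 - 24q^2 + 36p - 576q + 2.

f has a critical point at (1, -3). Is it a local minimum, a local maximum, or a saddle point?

local maximum

The mixed partial ∂²f/∂p∂q is 0, so the Hessian at any point is diag(f_pp, f_qq) = diag(12(3p^2 - 6p - 1), 24(3q^2 + 10q - 2)).
At (1, -3): H = diag(-48, -120).
Both eigenvalues are negative, so H is negative definite: a local maximum.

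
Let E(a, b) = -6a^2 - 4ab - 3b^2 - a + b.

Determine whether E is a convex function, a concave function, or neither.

concave

E is quadratic, so its Hessian is the constant matrix H = [[-12, -4], [-4, -6]].
det(H) = 56, tr(H) = -18.
det(H) > 0 and tr(H) < 0, so H is negative definite everywhere: concave.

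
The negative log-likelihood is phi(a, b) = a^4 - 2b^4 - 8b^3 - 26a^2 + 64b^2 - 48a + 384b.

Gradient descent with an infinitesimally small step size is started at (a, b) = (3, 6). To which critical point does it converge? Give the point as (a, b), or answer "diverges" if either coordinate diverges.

diverges

phi is separable, so gradient descent decouples: a follows -∂phi/∂a, b follows -∂phi/∂b.
∂phi/∂a = 4(a - 4)(a + 1)(a + 3); at a=3 this is -96, so a increases.
∂phi/∂b = -8(b - 4)(b + 3)(b + 4); at b=6 this is -1440, so b increases.
The b-coordinate has no critical point in that direction and runs off to infinity.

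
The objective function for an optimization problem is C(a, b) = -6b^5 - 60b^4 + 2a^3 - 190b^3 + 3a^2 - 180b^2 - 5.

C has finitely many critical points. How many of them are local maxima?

C separates as a function of a plus a function of b, so ∇C=0 decouples.
∂C/∂a = 6a(a + 1) = 0 at a ∈ {-1, 0}; ∂C/∂b = -30b(b + 1)(b + 3)(b + 4) = 0 at b ∈ {-4, -3, -1, 0}.
The Hessian is diagonal: diag(C_aa, C_bb). Second derivatives: C_aa(-1)=-6, C_aa(0)=6; C_bb(-4)=360, C_bb(-3)=-180, C_bb(-1)=180, C_bb(0)=-360.
Local maxima occur where both diagonal entries negative: (-1, -3), (-1, 0). Count: 2.

2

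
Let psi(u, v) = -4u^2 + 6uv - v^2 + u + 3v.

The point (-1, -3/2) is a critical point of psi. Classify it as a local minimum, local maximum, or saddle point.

saddle point

The Hessian of psi is constant: H = [[-8, 6], [6, -2]].
det(H) = (-8)·(-2) − 6² = -20.
Since det(H) < 0, H is indefinite and the critical point is a saddle point.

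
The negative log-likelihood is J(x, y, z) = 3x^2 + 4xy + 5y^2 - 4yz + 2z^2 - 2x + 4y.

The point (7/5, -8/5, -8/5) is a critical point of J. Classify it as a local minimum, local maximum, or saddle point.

local minimum

The Hessian is constant: H = [[6, 4, 0], [4, 10, -4], [0, -4, 4]].
Leading principal minors: Δ₁ = 6, Δ₂ = 44, Δ₃ = 80.
All leading minors are positive, so H is positive definite: a local minimum.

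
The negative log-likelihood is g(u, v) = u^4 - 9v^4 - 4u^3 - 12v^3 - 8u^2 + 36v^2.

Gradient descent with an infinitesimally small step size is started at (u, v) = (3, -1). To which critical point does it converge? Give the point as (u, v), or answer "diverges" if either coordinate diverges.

g is separable, so gradient descent decouples: u follows -∂g/∂u, v follows -∂g/∂v.
∂g/∂u = 4u(u - 4)(u + 1); at u=3 this is -48, so u increases.
∂g/∂v = -36v(v - 1)(v + 2); at v=-1 this is -72, so v increases.
u converges to its nearest critical value 4 (a local min of the u-part); v converges to 0. The iterate converges to (4, 0).

(4, 0)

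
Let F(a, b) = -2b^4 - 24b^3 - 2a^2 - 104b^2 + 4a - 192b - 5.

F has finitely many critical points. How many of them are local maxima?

F separates as a function of a plus a function of b, so ∇F=0 decouples.
∂F/∂a = -4(a - 1) = 0 at a ∈ {1}; ∂F/∂b = -8(b + 2)(b + 3)(b + 4) = 0 at b ∈ {-4, -3, -2}.
The Hessian is diagonal: diag(F_aa, F_bb). Second derivatives: F_aa(1)=-4; F_bb(-4)=-16, F_bb(-3)=8, F_bb(-2)=-16.
Local maxima occur where both diagonal entries negative: (1, -4), (1, -2). Count: 2.

2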